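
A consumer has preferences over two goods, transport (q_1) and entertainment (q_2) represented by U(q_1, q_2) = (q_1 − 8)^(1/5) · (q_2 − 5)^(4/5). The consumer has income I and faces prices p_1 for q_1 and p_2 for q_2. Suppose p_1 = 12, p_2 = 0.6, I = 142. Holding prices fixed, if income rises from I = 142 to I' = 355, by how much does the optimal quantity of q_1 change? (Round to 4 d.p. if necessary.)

Δq_1* = 3.55

Discretionary income = 142 − 8·12 − 5·0.6 = 43; q_1* = 8 + 0.2·43/12 = 8.7167.
At I' = 355: q_1* = 12.2667. Change: 12.2667 − 8.7167 = 3.55.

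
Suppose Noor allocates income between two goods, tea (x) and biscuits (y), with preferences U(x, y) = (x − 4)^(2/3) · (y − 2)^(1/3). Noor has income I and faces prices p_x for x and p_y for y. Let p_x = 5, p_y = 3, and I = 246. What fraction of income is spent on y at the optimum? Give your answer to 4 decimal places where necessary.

share on y = 0.3225

Let x' = x−4, y' = y−2. MRS = 2·y'/x' = p_x/p_y.
Substituting into the budget: x* = 4 + 2/3·(I − 4·p_x − 2·p_y)/p_x, and y* = 2 + 1/3·(…)/p_y.
Discretionary income = 246 − 4·5 − 2·3 = 220; x* = 4 + 2/3·220/5 = 33.3333; y* = 2 + 1/3·220/3 = 26.4444.
Expenditure on y: 3·26.4444 = 79.3333; share = 0.3225.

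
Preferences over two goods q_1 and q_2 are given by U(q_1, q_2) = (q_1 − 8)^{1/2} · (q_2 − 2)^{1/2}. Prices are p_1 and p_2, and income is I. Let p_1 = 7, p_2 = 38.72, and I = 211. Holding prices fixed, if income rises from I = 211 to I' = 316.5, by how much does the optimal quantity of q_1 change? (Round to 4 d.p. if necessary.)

Δq_1* = 7.5357

After buying the subsistence bundle (8, 2), a share 0.5 of the remaining income goes to q_1: q_1* = 8 + 0.5·(I − 8p_1 − 2p_2)/p_1.
Discretionary income = 211 − 8·7 − 2·38.72 = 77.56; q_1* = 8 + 0.5·77.56/7 = 13.54.
At I' = 316.5: q_1* = 21.0757. Change: 21.0757 − 13.54 = 7.5357.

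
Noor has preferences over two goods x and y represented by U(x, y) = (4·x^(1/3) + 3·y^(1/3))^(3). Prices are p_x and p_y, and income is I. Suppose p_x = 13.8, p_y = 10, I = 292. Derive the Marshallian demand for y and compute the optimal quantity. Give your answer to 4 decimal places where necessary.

y* = 12.6374

MRS = MU_x/MU_y = (4/3)·(y/x)^(2/3). Set equal to p_x/p_y.
Hence y/x = ((3/4)·p_x/p_y)^(1/(2/3)), i.e. raised to the 1.5 power.
Substitute y = (y/x)·x into the budget: x* = I/(p_x + p_y·(y/x)).
Numerically y/x = 1.052957, so x* = 292/(13.8 + 10·1.052957) = 12.0019 and y* = 1.052957·12.0019 = 12.6374.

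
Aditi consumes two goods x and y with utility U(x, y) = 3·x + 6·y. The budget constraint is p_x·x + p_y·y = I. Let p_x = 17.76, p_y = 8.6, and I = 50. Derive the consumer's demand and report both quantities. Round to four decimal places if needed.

x* = 0, y* = 5.814

Perfect substitutes: compare marginal utility per dollar. 3/p_x vs 6/p_y → 0.1689 vs 0.6977.
y gives more utility per dollar, so spend all income on y: y* = I/p_y, x* = 0.
Numerically: x* = 0, y* = 5.814.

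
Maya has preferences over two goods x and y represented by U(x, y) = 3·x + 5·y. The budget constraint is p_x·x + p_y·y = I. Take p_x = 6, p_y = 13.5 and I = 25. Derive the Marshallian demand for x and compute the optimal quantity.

x* = 4.1667

Linear utility — the consumer picks whichever good has higher MU/price: 3/6 = 0.5 vs 5/13.5 = 0.3704.
x gives more utility per dollar, so spend all income on x: x* = I/p_x, y* = 0.
Numerically: x* = 4.1667, y* = 0.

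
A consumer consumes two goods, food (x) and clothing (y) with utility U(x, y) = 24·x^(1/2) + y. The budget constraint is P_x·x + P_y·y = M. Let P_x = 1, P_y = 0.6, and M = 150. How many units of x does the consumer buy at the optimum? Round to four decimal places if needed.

x* = 51.84

Utility is quasi-linear in y; the FOC for x is 12/√x = P_x/P_y.
Solve: √x = 12·P_y/P_x, so x*(P_x,P_y) = (12·P_y/P_x)², and y* = (M − P_x·x*)/P_y.
Plugging in: x* = (12·0.6/1)² = 51.84.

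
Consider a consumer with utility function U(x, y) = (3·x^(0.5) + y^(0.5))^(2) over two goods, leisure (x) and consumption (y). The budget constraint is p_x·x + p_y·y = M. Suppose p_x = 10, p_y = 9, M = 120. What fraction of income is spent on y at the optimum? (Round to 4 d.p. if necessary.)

share on y = 0.1099

From the CES first-order condition, 3·(y/x)^(0.5) = p_x/p_y.
Hence y/x = ((1/3)·p_x/p_y)^(1/(0.5)), i.e. raised to the 2 power.
Substitute y = (y/x)·x into the budget: x* = M/(p_x + p_y·(y/x)).
Numerically y/x = 0.137174, so x* = 120/(10 + 9·0.137174) = 10.6813 and y* = 0.137174·10.6813 = 1.4652.
Expenditure on y: 9·1.4652 = 13.1868; share = 0.1099.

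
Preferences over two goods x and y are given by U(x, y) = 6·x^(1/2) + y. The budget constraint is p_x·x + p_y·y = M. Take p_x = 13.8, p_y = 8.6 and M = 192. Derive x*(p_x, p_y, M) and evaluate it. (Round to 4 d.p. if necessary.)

x* = 3.4953

MU_x = 3/√x, MU_y = 1. Tangency: 3/√x = p_x/p_y.
Solve: √x = 3·p_y/p_x, so x*(p_x,p_y) = (3·p_y/p_x)², and y* = (M − p_x·x*)/p_y.
Plugging in: x* = (3·8.6/13.8)² = 3.4953.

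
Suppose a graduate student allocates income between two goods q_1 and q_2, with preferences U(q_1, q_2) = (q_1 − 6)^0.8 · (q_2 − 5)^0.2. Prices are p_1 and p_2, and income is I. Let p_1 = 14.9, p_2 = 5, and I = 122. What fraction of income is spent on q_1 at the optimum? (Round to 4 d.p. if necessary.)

share on q_1 = 0.7826

Let q_1' = q_1−6, q_2' = q_2−5. MRS = 4·q_2'/q_1' = p_1/p_2.
After buying the subsistence bundle (6, 5), a share 0.8 of the remaining income goes to q_1: q_1* = 6 + 0.8·(I − 6p_1 − 5p_2)/p_1.
Discretionary income = 122 − 6·14.9 − 5·5 = 7.6; q_1* = 6 + 0.8·7.6/14.9 = 6.4081; q_2* = 5 + 0.2·7.6/5 = 5.304.
Expenditure on q_1: 14.9·6.4081 = 95.48; share = 0.7826.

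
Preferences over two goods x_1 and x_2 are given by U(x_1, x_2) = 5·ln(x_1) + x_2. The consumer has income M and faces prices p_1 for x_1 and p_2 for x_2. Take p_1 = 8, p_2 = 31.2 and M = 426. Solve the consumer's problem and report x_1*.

MU_x_1 = 5/x_1, MU_x_2 = 1. Tangency: 5/x_1 = p_1/p_2.
So x_1*(p_1,p_2) = 5·p_2/p_1, independent of income; and x_2* = (M − 5·p_2)/p_2.
At the given prices: x_1* = 5·31.2/8 = 19.5.

x_1* = 19.5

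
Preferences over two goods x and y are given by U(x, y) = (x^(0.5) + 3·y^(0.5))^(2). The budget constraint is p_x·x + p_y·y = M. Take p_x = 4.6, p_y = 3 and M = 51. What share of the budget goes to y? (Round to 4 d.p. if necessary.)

share on y = 0.9324

MU_x ∝ x^(-0.5), MU_y ∝ 3·y^(-0.5), so MRS = (1/3)·(y/x)^(0.5) = p_x/p_y.
Hence y/x = (3·p_x/p_y)^(1/(0.5)), i.e. raised to the 2 power.
Substitute y = (y/x)·x into the budget: x* = M/(p_x + p_y·(y/x)).
Numerically y/x = 21.16, so x* = 51/(4.6 + 3·21.16) = 0.7491 and y* = 21.16·0.7491 = 15.8514.
Expenditure on y: 3·15.8514 = 47.5541; share = 0.9324.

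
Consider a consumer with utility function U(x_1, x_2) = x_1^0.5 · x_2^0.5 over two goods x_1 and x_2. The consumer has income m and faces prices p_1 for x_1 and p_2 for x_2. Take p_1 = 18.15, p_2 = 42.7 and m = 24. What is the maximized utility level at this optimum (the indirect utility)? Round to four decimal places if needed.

V = 0.4311

MU_x_1/MU_x_2 = (0.5·x_2)/(0.5·x_1); tangency sets this equal to p_1/p_2.
Rearranging, p_2·x_2 = p_1·x_1. Substituting into the budget gives p_1·x_1·(1 + 1) = m.
Demand: x_1*(p_1,p_2,m) = 0.5·m/p_1 and x_2* = 0.5·m/p_2.
At p_1=18.15, p_2=42.7, m=24: x_1* = 0.5·24/18.15 = 0.6612, x_2* = 0.281.
Utility at the optimum: U(0.6612, 0.281) = 0.4311.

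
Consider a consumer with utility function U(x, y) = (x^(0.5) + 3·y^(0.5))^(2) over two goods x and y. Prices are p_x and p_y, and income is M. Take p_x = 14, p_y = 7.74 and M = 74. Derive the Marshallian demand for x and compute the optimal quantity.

x* = 0.3059

From the CES first-order condition, (1/3)·(y/x)^(0.5) = p_x/p_y.
Hence y/x = (3·p_x/p_y)^(1/(0.5)), i.e. raised to the 2 power.
Substitute y = (y/x)·x into the budget: x* = M/(p_x + p_y·(y/x)).
Numerically y/x = 29.445346, so x* = 74/(14 + 7.74·29.445346) = 0.3059.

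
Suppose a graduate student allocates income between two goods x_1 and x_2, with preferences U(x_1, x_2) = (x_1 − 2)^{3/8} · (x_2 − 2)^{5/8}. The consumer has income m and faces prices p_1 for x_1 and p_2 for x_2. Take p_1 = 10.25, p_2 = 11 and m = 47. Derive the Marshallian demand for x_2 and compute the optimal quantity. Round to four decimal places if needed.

x_2* = 2.2557

This is Cobb-Douglas in (x_1−2, x_2−2): tangency gives 0.375·p_2·(x_2−2) = 0.625·p_1·(x_1−2).
Substituting into the budget: x_1* = 2 + 0.375·(m − 2·p_1 − 2·p_2)/p_1, and x_2* = 2 + 0.625·(…)/p_2.
Discretionary income = 47 − 2·10.25 − 2·11 = 4.5; x_2* = 2 + 0.625·4.5/11 = 2.2557.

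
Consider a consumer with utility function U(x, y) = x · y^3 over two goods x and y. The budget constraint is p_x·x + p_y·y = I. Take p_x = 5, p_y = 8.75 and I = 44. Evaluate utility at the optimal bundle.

The MRS is (1/3)·y/x. Set MRS = p_x/p_y.
So p_y·y = 3·p_x·x; combined with the budget, a share 0.25 of income goes to x.
Demand: x*(p_x,p_y,I) = 0.25·I/p_x and y* = 0.75·I/p_y.
At p_x=5, p_y=8.75, I=44: x* = 0.25·44/5 = 2.2, y* = 3.7714.
Utility at the optimum: U(2.2, 3.7714) = 118.0159.

V = 118.0159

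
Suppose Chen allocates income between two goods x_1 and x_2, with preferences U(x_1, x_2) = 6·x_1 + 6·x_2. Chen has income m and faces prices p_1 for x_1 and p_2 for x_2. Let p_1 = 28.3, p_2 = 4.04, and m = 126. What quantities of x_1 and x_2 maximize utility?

x_1* = 0, x_2* = 31.1881

Perfect substitutes: compare marginal utility per dollar. 6/p_1 vs 6/p_2 → 0.212 vs 1.4851.
x_2 gives more utility per dollar, so spend all income on x_2: x_2* = m/p_2, x_1* = 0.
Numerically: x_1* = 0, x_2* = 31.1881.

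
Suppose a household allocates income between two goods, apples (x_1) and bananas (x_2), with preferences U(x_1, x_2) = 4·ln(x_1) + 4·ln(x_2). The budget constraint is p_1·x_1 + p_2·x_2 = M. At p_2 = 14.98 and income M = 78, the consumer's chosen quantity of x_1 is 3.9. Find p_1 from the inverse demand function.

p_1 = 10

MU_x_1/MU_x_2 = (4·x_2)/(4·x_1); tangency sets this equal to p_1/p_2.
So 4·p_2·x_2 = 4·p_1·x_1; combined with the budget, a share 0.5 of income goes to x_1.
Demand: x_1*(p_1,p_2,M) = 0.5·M/p_1 and x_2* = 0.5·M/p_2.
Set x_1* = 3.9 in the demand function and solve for p_1: p_1 = 10.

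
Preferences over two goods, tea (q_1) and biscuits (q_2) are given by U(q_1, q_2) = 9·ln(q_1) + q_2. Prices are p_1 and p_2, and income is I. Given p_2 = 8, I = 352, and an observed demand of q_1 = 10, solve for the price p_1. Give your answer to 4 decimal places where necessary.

MU_q_1 = 9/q_1, MU_q_2 = 1. Tangency: 9/q_1 = p_1/p_2.
So q_1*(p_1,p_2) = 9·p_2/p_1, independent of income; and q_2* = (I − 9·p_2)/p_2.
Set q_1* = 10 in the demand function and solve for p_1: p_1 = 7.2.

p_1 = 7.2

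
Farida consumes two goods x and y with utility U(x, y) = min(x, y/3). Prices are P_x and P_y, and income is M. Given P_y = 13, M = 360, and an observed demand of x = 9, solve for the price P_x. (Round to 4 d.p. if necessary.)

P_x = 1

Leontief preferences: the optimum is at the kink where x/1 = y/3, i.e. y = 3·x.
Budget: P_x·x + P_y·3·x = M, so (P_x + 3·P_y)·x = M.
Demand: x*(P_x,P_y,M) = M/(P_x + 3·P_y), y* = 3·M/(P_x + 3·P_y).
Set x* = 9 in the demand function and solve for P_x: P_x = 1.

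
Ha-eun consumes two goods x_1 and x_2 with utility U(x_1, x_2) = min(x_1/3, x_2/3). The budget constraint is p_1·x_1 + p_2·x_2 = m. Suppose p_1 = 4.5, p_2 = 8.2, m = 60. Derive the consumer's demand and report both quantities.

x_1* = 4.7244, x_2* = 4.7244

Leontief preferences: the optimum is at the kink where x_1/3 = x_2/3, i.e. x_2 = x_1.
Budget: p_1·x_1 + p_2·x_1 = m, so (3·p_1 + 3·p_2)·x_1 = 3·m.
Demand: x_1*(p_1,p_2,m) = 3·m/(3·p_1 + 3·p_2), x_2* = 3·m/(3·p_1 + 3·p_2).
Here 3·4.5 + 3·8.2 = 38.1, giving x_1* = 4.7244 and x_2* = 4.7244.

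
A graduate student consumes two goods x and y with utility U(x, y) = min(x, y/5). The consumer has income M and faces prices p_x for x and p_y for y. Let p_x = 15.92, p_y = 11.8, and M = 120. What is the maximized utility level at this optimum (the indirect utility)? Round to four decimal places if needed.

Demand: x*(p_x,p_y,M) = M/(p_x + 5·p_y), y* = 5·M/(p_x + 5·p_y).
Here 15.92 + 5·11.8 = 74.92, giving x* = 1.6017 and y* = 8.0085.
Utility at the optimum: U(1.6017, 8.0085) = 1.6017.

V = 1.6017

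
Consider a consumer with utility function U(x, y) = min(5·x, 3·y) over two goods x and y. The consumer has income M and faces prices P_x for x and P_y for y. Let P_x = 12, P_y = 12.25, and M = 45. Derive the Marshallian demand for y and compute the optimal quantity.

y* = 2.3136

Leontief preferences: the optimum is at the kink where x/3 = y/5, i.e. y = (5/3)·x.
Budget: P_x·x + P_y·(5/3)·x = M, so (3·P_x + 5·P_y)·x = 3·M.
Demand: x*(P_x,P_y,M) = 3·M/(3·P_x + 5·P_y), y* = 5·M/(3·P_x + 5·P_y).
Here 3·12 + 5·12.25 = 97.25, giving y* = 2.3136.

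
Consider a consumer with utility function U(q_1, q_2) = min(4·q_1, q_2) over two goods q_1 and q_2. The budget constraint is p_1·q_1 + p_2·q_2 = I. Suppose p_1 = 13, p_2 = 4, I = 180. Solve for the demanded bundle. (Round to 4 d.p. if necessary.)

q_1* = 6.2069, q_2* = 24.8276

With perfect complements, no substitution: consume in ratio q_1:q_2 = 1:4.
Budget: p_1·q_1 + p_2·4·q_1 = I, so (p_1 + 4·p_2)·q_1 = I.
Demand: q_1*(p_1,p_2,I) = I/(p_1 + 4·p_2), q_2* = 4·I/(p_1 + 4·p_2).
Here 13 + 4·4 = 29, giving q_1* = 6.2069 and q_2* = 24.8276.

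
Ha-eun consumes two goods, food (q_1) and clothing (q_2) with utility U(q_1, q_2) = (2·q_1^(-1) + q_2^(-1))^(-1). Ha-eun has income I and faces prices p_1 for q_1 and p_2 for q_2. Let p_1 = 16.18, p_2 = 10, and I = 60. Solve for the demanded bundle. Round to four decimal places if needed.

MRS = MU_q_1/MU_q_2 = 2·(q_2/q_1)^(2). Set equal to p_1/p_2.
Solve for the ratio: q_2/q_1 = [(1/2)·p_1/p_2]^(0.5).
Substitute q_2 = (q_2/q_1)·q_1 into the budget: q_1* = I/(p_1 + p_2·(q_2/q_1)).
Numerically q_2/q_1 = 0.899444, so q_1* = 60/(16.18 + 10·0.899444) = 2.3834 and q_2* = 0.899444·2.3834 = 2.1437.

q_1* = 2.3834, q_2* = 2.1437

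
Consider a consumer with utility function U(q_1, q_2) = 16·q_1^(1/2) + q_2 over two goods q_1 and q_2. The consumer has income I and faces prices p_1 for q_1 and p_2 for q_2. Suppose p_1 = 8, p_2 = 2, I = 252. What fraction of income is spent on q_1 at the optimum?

share on q_1 = 0.127

Utility is quasi-linear in q_2; the FOC for q_1 is 8/√q_1 = p_1/p_2.
Solve: √q_1 = 8·p_2/p_1, so q_1*(p_1,p_2) = (8·p_2/p_1)², and q_2* = (I − p_1·q_1*)/p_2.
Plugging in: q_1* = (8·2/8)² = 4, q_2* = 110.
Expenditure on q_1: 8·4 = 32; share = 0.127.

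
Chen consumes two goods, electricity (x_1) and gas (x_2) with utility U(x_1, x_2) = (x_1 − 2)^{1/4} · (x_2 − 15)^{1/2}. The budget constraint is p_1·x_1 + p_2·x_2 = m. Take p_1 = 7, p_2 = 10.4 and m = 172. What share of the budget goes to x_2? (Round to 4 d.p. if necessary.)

share on x_2 = 0.9147

Let x_1' = x_1−2, x_2' = x_2−15. MRS = (1/2)·x_2'/x_1' = p_1/p_2.
Substituting into the budget: x_1* = 2 + 1/3·(m − 2·p_1 − 15·p_2)/p_1, and x_2* = 15 + 2/3·(…)/p_2.
Discretionary income = 172 − 2·7 − 15·10.4 = 2; x_1* = 2 + 1/3·2/7 = 2.0952; x_2* = 15 + 2/3·2/10.4 = 15.1282.
Expenditure on x_2: 10.4·15.1282 = 157.3333; share = 0.9147.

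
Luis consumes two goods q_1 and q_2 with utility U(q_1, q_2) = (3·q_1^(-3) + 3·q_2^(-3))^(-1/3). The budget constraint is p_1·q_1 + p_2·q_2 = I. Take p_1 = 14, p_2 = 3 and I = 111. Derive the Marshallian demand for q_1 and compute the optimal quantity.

q_1* = 6.0296

From the CES first-order condition, (q_2/q_1)^(4) = p_1/p_2.
Solve for the ratio: q_2/q_1 = [p_1/p_2]^(0.25).
With the ratio pinned down, the budget gives q_1* = I/(p_1 + p_2·(q_2/q_1)) and q_2* = (q_2/q_1)·q_1*.
Numerically q_2/q_1 = 1.469778, so q_1* = 111/(14 + 3·1.469778) = 6.0296.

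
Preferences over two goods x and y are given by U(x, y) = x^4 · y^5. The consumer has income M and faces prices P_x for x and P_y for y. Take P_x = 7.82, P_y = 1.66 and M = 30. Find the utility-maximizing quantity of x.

x* = 1.705

The MRS is (4/5)·y/x. Set MRS = P_x/P_y.
Rearranging, P_y·y = (5/4)·P_x·x. Substituting into the budget gives P_x·x·(1 + (5/4)) = M.
Demand: x*(P_x,P_y,M) = 4/9·M/P_x and y* = 5/9·M/P_y.
At P_x=7.82, P_y=1.66, M=30: x* = 4/9·30/7.82 = 1.705.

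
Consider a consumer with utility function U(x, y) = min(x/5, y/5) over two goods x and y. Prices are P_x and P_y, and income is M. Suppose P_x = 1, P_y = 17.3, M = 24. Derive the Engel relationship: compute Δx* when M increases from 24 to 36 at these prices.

With perfect complements, no substitution: consume in ratio x:y = 5:5.
Budget: P_x·x + P_y·x = M, so (5·P_x + 5·P_y)·x = 5·M.
Demand: x*(P_x,P_y,M) = 5·M/(5·P_x + 5·P_y), y* = 5·M/(5·P_x + 5·P_y).
Here 5·1 + 5·17.3 = 91.5, giving x* = 1.3115.
At M' = 36: x* = 1.9672. Change: 1.9672 − 1.3115 = 0.6557.

Δx* = 0.6557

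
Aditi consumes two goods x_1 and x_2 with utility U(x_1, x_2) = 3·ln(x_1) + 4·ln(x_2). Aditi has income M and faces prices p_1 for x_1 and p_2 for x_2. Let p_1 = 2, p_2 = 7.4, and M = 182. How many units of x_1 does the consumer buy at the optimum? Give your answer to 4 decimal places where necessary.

Tangency: MRS = (3/4)·x_2/x_1 = p_1/p_2.
Rearranging, p_2·x_2 = (4/3)·p_1·x_1. Substituting into the budget gives p_1·x_1·(1 + (4/3)) = M.
Demand: x_1*(p_1,p_2,M) = 3/7·M/p_1 and x_2* = 4/7·M/p_2.
At p_1=2, p_2=7.4, M=182: x_1* = 3/7·182/2 = 39.

x_1* = 39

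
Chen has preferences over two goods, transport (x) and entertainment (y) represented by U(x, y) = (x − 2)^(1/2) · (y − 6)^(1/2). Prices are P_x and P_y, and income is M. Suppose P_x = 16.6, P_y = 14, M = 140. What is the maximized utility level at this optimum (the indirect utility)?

This is Cobb-Douglas in (x−2, y−6): tangency gives 0.5·P_y·(y−6) = 0.5·P_x·(x−2).
Substituting into the budget: x* = 2 + 0.5·(M − 2·P_x − 6·P_y)/P_x, and y* = 6 + 0.5·(…)/P_y.
Discretionary income = 140 − 2·16.6 − 6·14 = 22.8; x* = 2 + 0.5·22.8/16.6 = 2.6867; y* = 6 + 0.5·22.8/14 = 6.8143.
Utility at the optimum: U(2.6867, 6.8143) = 0.7478.

V = 0.7478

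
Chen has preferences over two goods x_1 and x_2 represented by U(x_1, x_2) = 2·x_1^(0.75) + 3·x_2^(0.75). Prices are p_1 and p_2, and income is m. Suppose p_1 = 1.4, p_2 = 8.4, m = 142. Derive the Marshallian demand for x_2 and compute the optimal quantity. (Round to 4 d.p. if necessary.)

MRS = MU_x_1/MU_x_2 = (2/3)·(x_2/x_1)^(0.25). Set equal to p_1/p_2.
Hence x_2/x_1 = ((3/2)·p_1/p_2)^(1/(0.25)), i.e. raised to the 4 power.
With the ratio pinned down, the budget gives x_1* = m/(p_1 + p_2·(x_2/x_1)) and x_2* = (x_2/x_1)·x_1*.
Numerically x_2/x_1 = 0.003906, so x_1* = 142/(1.4 + 8.4·0.003906) = 99.1058 and x_2* = 0.003906·99.1058 = 0.3871.

x_2* = 0.3871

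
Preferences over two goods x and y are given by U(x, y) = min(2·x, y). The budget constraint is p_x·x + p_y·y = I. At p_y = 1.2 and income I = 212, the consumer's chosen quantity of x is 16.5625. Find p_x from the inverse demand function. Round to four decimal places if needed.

p_x = 10.4

With perfect complements, no substitution: consume in ratio x:y = 1:2.
Budget: p_x·x + p_y·2·x = I, so (p_x + 2·p_y)·x = I.
Demand: x*(p_x,p_y,I) = I/(p_x + 2·p_y), y* = 2·I/(p_x + 2·p_y).
Set x* = 16.5625 in the demand function and solve for p_x: p_x = 10.4.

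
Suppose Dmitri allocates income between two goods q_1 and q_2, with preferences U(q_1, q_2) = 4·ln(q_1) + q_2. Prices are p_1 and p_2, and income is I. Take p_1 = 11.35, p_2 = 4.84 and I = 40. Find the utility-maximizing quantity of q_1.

Set MRS = p_1/p_2: (4/q_1)/1 = p_1/p_2.
So q_1*(p_1,p_2) = 4·p_2/p_1, independent of income; and q_2* = (I − 4·p_2)/p_2.
At the given prices: q_1* = 4·4.84/11.35 = 1.7057.

q_1* = 1.7057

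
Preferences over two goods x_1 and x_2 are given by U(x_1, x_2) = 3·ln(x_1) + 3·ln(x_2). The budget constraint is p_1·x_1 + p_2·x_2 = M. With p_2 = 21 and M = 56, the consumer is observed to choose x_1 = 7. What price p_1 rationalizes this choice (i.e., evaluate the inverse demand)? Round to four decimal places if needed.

p_1 = 4

The MRS is x_2/x_1. Set MRS = p_1/p_2.
So 3·p_2·x_2 = 3·p_1·x_1; combined with the budget, a share 0.5 of income goes to x_1.
Demand: x_1*(p_1,p_2,M) = 0.5·M/p_1 and x_2* = 0.5·M/p_2.
Set x_1* = 7 in the demand function and solve for p_1: p_1 = 4.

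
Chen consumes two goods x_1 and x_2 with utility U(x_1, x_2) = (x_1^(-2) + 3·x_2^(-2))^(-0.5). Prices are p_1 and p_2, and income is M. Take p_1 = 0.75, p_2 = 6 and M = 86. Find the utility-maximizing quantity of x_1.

MRS = MU_x_1/MU_x_2 = (1/3)·(x_2/x_1)^(3). Set equal to p_1/p_2.
Hence x_2/x_1 = (3·p_1/p_2)^(1/(3)), i.e. raised to the 1/3 power.
Substitute x_2 = (x_2/x_1)·x_1 into the budget: x_1* = M/(p_1 + p_2·(x_2/x_1)).
Numerically x_2/x_1 = 0.721125, so x_1* = 86/(0.75 + 6·0.721125) = 16.94.

x_1* = 16.94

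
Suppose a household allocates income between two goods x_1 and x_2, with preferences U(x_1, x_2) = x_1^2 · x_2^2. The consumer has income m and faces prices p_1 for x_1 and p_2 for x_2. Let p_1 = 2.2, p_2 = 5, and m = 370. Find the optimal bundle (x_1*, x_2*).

Demand: x_1*(p_1,p_2,m) = 0.5·m/p_1 and x_2* = 0.5·m/p_2.
At p_1=2.2, p_2=5, m=370: x_1* = 0.5·370/2.2 = 84.0909, x_2* = 37.

x_1* = 84.0909, x_2* = 37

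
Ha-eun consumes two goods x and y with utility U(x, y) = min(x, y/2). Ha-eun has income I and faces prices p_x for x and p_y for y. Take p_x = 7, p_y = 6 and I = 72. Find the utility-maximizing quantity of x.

x* = 3.7895

Leontief preferences: the optimum is at the kink where x/1 = y/2, i.e. y = 2·x.
Budget: p_x·x + p_y·2·x = I, so (p_x + 2·p_y)·x = I.
Demand: x*(p_x,p_y,I) = I/(p_x + 2·p_y), y* = 2·I/(p_x + 2·p_y).
Here 7 + 2·6 = 19, giving x* = 3.7895.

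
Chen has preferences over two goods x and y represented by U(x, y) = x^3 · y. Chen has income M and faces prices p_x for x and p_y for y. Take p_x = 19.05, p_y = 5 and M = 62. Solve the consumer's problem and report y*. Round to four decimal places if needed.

Tangency: MRS = 3·y/x = p_x/p_y.
So 3·p_y·y = p_x·x; combined with the budget, a share 0.75 of income goes to x.
Demand: x*(p_x,p_y,M) = 0.75·M/p_x and y* = 0.25·M/p_y.
At p_x=19.05, p_y=5, M=62: y* = 0.25·62/5 = 3.1.

y* = 3.1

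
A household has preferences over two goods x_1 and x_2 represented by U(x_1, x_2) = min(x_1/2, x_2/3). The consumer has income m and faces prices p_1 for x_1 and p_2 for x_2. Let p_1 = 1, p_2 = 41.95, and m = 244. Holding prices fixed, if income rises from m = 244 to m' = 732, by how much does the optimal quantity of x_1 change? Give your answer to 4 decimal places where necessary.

With perfect complements, no substitution: consume in ratio x_1:x_2 = 2:3.
Budget: p_1·x_1 + p_2·(3/2)·x_1 = m, so (2·p_1 + 3·p_2)·x_1 = 2·m.
Demand: x_1*(p_1,p_2,m) = 2·m/(2·p_1 + 3·p_2), x_2* = 3·m/(2·p_1 + 3·p_2).
Here 2·1 + 3·41.95 = 127.85, giving x_1* = 3.817.
At m' = 732: x_1* = 11.4509. Change: 11.4509 − 3.817 = 7.6339.

Δx_1* = 7.6339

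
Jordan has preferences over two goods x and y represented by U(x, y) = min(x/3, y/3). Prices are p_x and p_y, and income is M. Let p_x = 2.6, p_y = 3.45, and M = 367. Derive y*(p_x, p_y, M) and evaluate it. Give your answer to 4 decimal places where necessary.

Leontief preferences: the optimum is at the kink where x/3 = y/3, i.e. y = x.
Budget: p_x·x + p_y·x = M, so (3·p_x + 3·p_y)·x = 3·M.
Demand: x*(p_x,p_y,M) = 3·M/(3·p_x + 3·p_y), y* = 3·M/(3·p_x + 3·p_y).
Here 3·2.6 + 3·3.45 = 18.15, giving y* = 60.6612.

y* = 60.6612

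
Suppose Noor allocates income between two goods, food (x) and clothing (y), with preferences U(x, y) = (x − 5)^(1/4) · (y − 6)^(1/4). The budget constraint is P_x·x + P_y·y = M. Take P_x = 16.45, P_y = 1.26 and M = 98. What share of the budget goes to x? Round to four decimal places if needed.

share on x = 0.8811

MRS = (y−6)/(x−5). Tangency with P_x/P_y gives y−6 = (P_x/P_y)·(x−5).
After buying the subsistence bundle (5, 6), a share 0.5 of the remaining income goes to x: x* = 5 + 0.5·(M − 5P_x − 6P_y)/P_x.
Discretionary income = 98 − 5·16.45 − 6·1.26 = 8.19; x* = 5 + 0.5·8.19/16.45 = 5.2489; y* = 6 + 0.5·8.19/1.26 = 9.25.
Expenditure on x: 16.45·5.2489 = 86.345; share = 0.8811.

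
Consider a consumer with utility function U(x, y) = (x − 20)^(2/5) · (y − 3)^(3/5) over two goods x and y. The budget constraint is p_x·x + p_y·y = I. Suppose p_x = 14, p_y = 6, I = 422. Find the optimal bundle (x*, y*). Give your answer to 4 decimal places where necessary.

x* = 23.5429, y* = 15.4

MRS = (2/3)·(y−3)/(x−20). Tangency with p_x/p_y gives y−3 = (3/2)·(p_x/p_y)·(x−20).
Substituting into the budget: x* = 20 + 0.4·(I − 20·p_x − 3·p_y)/p_x, and y* = 3 + 0.6·(…)/p_y.
Discretionary income = 422 − 20·14 − 3·6 = 124; x* = 20 + 0.4·124/14 = 23.5429; y* = 3 + 0.6·124/6 = 15.4.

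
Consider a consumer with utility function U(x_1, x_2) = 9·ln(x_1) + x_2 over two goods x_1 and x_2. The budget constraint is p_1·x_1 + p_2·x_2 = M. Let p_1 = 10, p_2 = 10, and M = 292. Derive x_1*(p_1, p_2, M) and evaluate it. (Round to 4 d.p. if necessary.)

MU_x_1 = 9/x_1, MU_x_2 = 1. Tangency: 9/x_1 = p_1/p_2.
So x_1*(p_1,p_2) = 9·p_2/p_1, independent of income; and x_2* = (M − 9·p_2)/p_2.
At the given prices: x_1* = 9·10/10 = 9.

x_1* = 9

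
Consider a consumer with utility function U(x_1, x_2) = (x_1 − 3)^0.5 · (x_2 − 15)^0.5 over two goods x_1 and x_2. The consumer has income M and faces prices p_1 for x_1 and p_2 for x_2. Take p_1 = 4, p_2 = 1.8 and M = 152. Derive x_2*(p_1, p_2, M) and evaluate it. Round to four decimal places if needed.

Let x_1' = x_1−3, x_2' = x_2−15. MRS = x_2'/x_1' = p_1/p_2.
After buying the subsistence bundle (3, 15), a share 0.5 of the remaining income goes to x_1: x_1* = 3 + 0.5·(M − 3p_1 − 15p_2)/p_1.
Discretionary income = 152 − 3·4 − 15·1.8 = 113; x_2* = 15 + 0.5·113/1.8 = 46.3889.

x_2* = 46.3889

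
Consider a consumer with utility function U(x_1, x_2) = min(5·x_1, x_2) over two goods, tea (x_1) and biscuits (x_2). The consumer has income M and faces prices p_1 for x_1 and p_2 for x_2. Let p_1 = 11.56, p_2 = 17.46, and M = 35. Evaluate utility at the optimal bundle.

Demand: x_1*(p_1,p_2,M) = M/(p_1 + 5·p_2), x_2* = 5·M/(p_1 + 5·p_2).
Here 11.56 + 5·17.46 = 98.86, giving x_1* = 0.354 and x_2* = 1.7702.
Utility at the optimum: U(0.354, 1.7702) = 1.7702.

V = 1.7702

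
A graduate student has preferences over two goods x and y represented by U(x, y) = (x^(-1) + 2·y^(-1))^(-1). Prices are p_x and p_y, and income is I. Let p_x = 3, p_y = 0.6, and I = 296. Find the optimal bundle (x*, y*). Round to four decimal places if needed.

x* = 60.4406, y* = 191.1301

From the CES first-order condition, (1/2)·(y/x)^(2) = p_x/p_y.
Hence y/x = (2·p_x/p_y)^(1/(2)), i.e. raised to the 0.5 power.
Substitute y = (y/x)·x into the budget: x* = I/(p_x + p_y·(y/x)).
Numerically y/x = 3.162278, so x* = 296/(3 + 0.6·3.162278) = 60.4406 and y* = 3.162278·60.4406 = 191.1301.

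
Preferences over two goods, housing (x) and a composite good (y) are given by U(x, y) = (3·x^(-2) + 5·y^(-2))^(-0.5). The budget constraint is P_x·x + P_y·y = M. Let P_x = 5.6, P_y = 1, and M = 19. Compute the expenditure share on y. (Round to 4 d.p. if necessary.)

share on y = 0.2732

MRS = MU_x/MU_y = (3/5)·(y/x)^(3). Set equal to P_x/P_y.
Hence y/x = ((5/3)·P_x/P_y)^(1/(3)), i.e. raised to the 1/3 power.
Substitute y = (y/x)·x into the budget: x* = M/(P_x + P_y·(y/x)).
Numerically y/x = 2.105453, so x* = 19/(5.6 + 1·2.105453) = 2.4658 and y* = 2.105453·2.4658 = 5.1916.
Expenditure on y: 1·5.1916 = 5.1916; share = 0.2732.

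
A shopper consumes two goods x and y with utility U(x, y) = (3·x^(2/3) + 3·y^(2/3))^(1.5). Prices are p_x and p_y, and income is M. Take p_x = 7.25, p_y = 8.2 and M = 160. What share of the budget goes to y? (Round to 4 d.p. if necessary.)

MRS = MU_x/MU_y = (y/x)^(1/3). Set equal to p_x/p_y.
Hence y/x = (p_x/p_y)^(1/(1/3)), i.e. raised to the 3 power.
With the ratio pinned down, the budget gives x* = M/(p_x + p_y·(y/x)) and y* = (y/x)·x*.
Numerically y/x = 0.69115, so x* = 160/(7.25 + 8.2·0.69115) = 12.3864 and y* = 0.69115·12.3864 = 8.5608.
Expenditure on y: 8.2·8.5608 = 70.1989; share = 0.4387.

share on y = 0.4387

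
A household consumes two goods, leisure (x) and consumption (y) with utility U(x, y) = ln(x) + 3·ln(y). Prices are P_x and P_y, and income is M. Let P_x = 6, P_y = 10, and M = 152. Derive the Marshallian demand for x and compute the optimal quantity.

x* = 6.3333

Tangency: MRS = (1/3)·y/x = P_x/P_y.
Rearranging, P_y·y = 3·P_x·x. Substituting into the budget gives P_x·x·(1 + 3) = M.
Demand: x*(P_x,P_y,M) = 0.25·M/P_x and y* = 0.75·M/P_y.
At P_x=6, P_y=10, M=152: x* = 0.25·152/6 = 6.3333.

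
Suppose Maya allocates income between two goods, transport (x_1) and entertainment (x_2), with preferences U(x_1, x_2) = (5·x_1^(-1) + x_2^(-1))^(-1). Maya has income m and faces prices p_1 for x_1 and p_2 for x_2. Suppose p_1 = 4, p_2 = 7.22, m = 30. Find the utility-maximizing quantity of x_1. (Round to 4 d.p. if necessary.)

From the CES first-order condition, 5·(x_2/x_1)^(2) = p_1/p_2.
Hence x_2/x_1 = ((1/5)·p_1/p_2)^(1/(2)), i.e. raised to the 0.5 power.
Substitute x_2 = (x_2/x_1)·x_1 into the budget: x_1* = m/(p_1 + p_2·(x_2/x_1)).
Numerically x_2/x_1 = 0.332871, so x_1* = 30/(4 + 7.22·0.332871) = 4.6851.

x_1* = 4.6851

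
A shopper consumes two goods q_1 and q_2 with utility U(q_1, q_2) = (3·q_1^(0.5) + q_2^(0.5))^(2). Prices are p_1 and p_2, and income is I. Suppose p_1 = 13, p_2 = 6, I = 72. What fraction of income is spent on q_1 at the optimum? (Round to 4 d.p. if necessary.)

From the CES first-order condition, 3·(q_2/q_1)^(0.5) = p_1/p_2.
Hence q_2/q_1 = ((1/3)·p_1/p_2)^(1/(0.5)), i.e. raised to the 2 power.
Substitute q_2 = (q_2/q_1)·q_1 into the budget: q_1* = I/(p_1 + p_2·(q_2/q_1)).
Numerically q_2/q_1 = 0.521605, so q_1* = 72/(13 + 6·0.521605) = 4.4638 and q_2* = 0.521605·4.4638 = 2.3284.
Expenditure on q_1: 13·4.4638 = 58.0299; share = 0.806.

share on q_1 = 0.806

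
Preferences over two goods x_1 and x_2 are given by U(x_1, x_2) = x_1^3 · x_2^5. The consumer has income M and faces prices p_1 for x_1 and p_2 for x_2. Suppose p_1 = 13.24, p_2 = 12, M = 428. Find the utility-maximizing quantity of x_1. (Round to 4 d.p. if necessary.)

x_1* = 12.1224

MU_x_1/MU_x_2 = (3·x_2)/(5·x_1); tangency sets this equal to p_1/p_2.
So 3·p_2·x_2 = 5·p_1·x_1; combined with the budget, a share 0.375 of income goes to x_1.
Demand: x_1*(p_1,p_2,M) = 0.375·M/p_1 and x_2* = 0.625·M/p_2.
At p_1=13.24, p_2=12, M=428: x_1* = 0.375·428/13.24 = 12.1224.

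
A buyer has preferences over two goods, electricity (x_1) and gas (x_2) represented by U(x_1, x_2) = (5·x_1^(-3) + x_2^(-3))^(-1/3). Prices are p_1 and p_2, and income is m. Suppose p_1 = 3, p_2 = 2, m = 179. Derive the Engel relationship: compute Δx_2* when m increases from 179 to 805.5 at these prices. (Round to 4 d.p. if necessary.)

MRS = MU_x_1/MU_x_2 = 5·(x_2/x_1)^(4). Set equal to p_1/p_2.
Hence x_2/x_1 = ((1/5)·p_1/p_2)^(1/(4)), i.e. raised to the 0.25 power.
Substitute x_2 = (x_2/x_1)·x_1 into the budget: x_1* = m/(p_1 + p_2·(x_2/x_1)).
Numerically x_2/x_1 = 0.740083, so x_1* = 179/(3 + 2·0.740083) = 39.9539 and x_2* = 0.740083·39.9539 = 29.5692.
At m' = 805.5: x_2* = 133.0613. Change: 133.0613 − 29.5692 = 103.4921.

Δx_2* = 103.4921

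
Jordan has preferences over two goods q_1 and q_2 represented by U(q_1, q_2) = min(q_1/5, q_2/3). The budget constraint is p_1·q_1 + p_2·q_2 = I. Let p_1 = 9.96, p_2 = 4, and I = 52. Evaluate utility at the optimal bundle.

V = 0.8414

With perfect complements, no substitution: consume in ratio q_1:q_2 = 5:3.
Budget: p_1·q_1 + p_2·(3/5)·q_1 = I, so (5·p_1 + 3·p_2)·q_1 = 5·I.
Demand: q_1*(p_1,p_2,I) = 5·I/(5·p_1 + 3·p_2), q_2* = 3·I/(5·p_1 + 3·p_2).
Here 5·9.96 + 3·4 = 61.8, giving q_1* = 4.2071 and q_2* = 2.5243.
Utility at the optimum: U(4.2071, 2.5243) = 0.8414.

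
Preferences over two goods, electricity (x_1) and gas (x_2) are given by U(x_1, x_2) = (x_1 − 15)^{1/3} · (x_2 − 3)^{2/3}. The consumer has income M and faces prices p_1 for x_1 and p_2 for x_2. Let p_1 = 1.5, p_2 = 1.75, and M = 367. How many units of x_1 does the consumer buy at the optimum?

After buying the subsistence bundle (15, 3), a share 1/3 of the remaining income goes to x_1: x_1* = 15 + 1/3·(M − 15p_1 − 3p_2)/p_1.
Discretionary income = 367 − 15·1.5 − 3·1.75 = 339.25; x_1* = 15 + 1/3·339.25/1.5 = 90.3889.

x_1* = 90.3889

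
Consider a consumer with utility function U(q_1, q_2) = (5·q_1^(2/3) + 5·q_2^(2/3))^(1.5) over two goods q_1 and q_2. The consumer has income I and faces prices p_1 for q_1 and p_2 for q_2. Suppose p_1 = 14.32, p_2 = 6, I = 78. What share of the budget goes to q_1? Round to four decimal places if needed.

MRS = MU_q_1/MU_q_2 = (q_2/q_1)^(1/3). Set equal to p_1/p_2.
Solve for the ratio: q_2/q_1 = [p_1/p_2]^(3).
With the ratio pinned down, the budget gives q_1* = I/(p_1 + p_2·(q_2/q_1)) and q_2* = (q_2/q_1)·q_1*.
Numerically q_2/q_1 = 13.594878, so q_1* = 78/(14.32 + 6·13.594878) = 0.8134 and q_2* = 13.594878·0.8134 = 11.0586.
Expenditure on q_1: 14.32·0.8134 = 11.6484; share = 0.1493.

share on q_1 = 0.1493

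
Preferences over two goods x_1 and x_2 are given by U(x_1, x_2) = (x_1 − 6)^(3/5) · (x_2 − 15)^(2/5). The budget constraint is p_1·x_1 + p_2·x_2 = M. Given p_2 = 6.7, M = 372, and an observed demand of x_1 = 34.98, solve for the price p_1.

p_1 = 5

Let x_1' = x_1−6, x_2' = x_2−15. MRS = (3/2)·x_2'/x_1' = p_1/p_2.
After buying the subsistence bundle (6, 15), a share 0.6 of the remaining income goes to x_1: x_1* = 6 + 0.6·(M − 6p_1 − 15p_2)/p_1.
Set x_1* = 34.98 in the demand function and solve for p_1: p_1 = 5.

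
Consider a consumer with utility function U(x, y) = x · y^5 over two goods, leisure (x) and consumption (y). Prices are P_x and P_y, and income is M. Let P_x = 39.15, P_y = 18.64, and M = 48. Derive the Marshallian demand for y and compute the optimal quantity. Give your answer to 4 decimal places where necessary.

Demand: x*(P_x,P_y,M) = 1/6·M/P_x and y* = 5/6·M/P_y.
At P_x=39.15, P_y=18.64, M=48: y* = 5/6·48/18.64 = 2.1459.

y* = 2.1459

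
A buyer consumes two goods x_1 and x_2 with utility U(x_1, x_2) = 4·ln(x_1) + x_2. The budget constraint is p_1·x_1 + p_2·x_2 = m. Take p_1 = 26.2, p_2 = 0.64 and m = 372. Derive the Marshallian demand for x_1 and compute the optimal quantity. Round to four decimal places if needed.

x_1* = 0.0977

Set MRS = p_1/p_2: (4/x_1)/1 = p_1/p_2.
So x_1*(p_1,p_2) = 4·p_2/p_1, independent of income; and x_2* = (m − 4·p_2)/p_2.
At the given prices: x_1* = 4·0.64/26.2 = 0.0977.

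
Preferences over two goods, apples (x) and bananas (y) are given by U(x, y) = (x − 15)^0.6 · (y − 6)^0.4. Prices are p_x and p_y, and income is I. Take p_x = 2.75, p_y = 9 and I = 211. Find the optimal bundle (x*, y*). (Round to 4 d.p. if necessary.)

MRS = (3/2)·(y−6)/(x−15). Tangency with p_x/p_y gives y−6 = (2/3)·(p_x/p_y)·(x−15).
Substituting into the budget: x* = 15 + 0.6·(I − 15·p_x − 6·p_y)/p_x, and y* = 6 + 0.4·(…)/p_y.
Discretionary income = 211 − 15·2.75 − 6·9 = 115.75; x* = 15 + 0.6·115.75/2.75 = 40.2545; y* = 6 + 0.4·115.75/9 = 11.1444.

x* = 40.2545, y* = 11.1444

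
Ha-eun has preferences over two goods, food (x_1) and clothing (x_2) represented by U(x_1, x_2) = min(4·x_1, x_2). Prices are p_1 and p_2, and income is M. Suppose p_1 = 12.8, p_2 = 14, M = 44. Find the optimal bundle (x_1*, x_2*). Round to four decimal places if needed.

x_1* = 0.6395, x_2* = 2.5581

With perfect complements, no substitution: consume in ratio x_1:x_2 = 1:4.
Budget: p_1·x_1 + p_2·4·x_1 = M, so (p_1 + 4·p_2)·x_1 = M.
Demand: x_1*(p_1,p_2,M) = M/(p_1 + 4·p_2), x_2* = 4·M/(p_1 + 4·p_2).
Here 12.8 + 4·14 = 68.8, giving x_1* = 0.6395 and x_2* = 2.5581.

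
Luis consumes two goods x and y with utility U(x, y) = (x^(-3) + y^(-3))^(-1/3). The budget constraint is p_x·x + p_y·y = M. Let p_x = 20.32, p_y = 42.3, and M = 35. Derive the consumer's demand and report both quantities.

From the CES first-order condition, (y/x)^(4) = p_x/p_y.
Solve for the ratio: y/x = [p_x/p_y]^(0.25).
Substitute y = (y/x)·x into the budget: x* = M/(p_x + p_y·(y/x)).
Numerically y/x = 0.832522, so x* = 35/(20.32 + 42.3·0.832522) = 0.6302 and y* = 0.832522·0.6302 = 0.5247.

x* = 0.6302, y* = 0.5247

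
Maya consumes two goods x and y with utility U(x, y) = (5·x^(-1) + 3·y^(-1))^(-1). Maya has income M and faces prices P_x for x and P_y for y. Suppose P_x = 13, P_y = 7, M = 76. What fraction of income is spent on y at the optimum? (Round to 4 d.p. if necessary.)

share on y = 0.3624

MRS = MU_x/MU_y = (5/3)·(y/x)^(2). Set equal to P_x/P_y.
Solve for the ratio: y/x = [(3/5)·P_x/P_y]^(0.5).
Substitute y = (y/x)·x into the budget: x* = M/(P_x + P_y·(y/x)).
Numerically y/x = 1.055597, so x* = 76/(13 + 7·1.055597) = 3.7275 and y* = 1.055597·3.7275 = 3.9347.
Expenditure on y: 7·3.9347 = 27.5429; share = 0.3624.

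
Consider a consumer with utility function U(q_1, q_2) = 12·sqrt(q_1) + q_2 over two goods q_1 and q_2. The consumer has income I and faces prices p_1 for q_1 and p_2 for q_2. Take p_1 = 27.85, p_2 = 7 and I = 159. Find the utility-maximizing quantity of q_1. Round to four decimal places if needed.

Utility is quasi-linear in q_2; the FOC for q_1 is 6/√q_1 = p_1/p_2.
Solve: √q_1 = 6·p_2/p_1, so q_1*(p_1,p_2) = (6·p_2/p_1)², and q_2* = (I − p_1·q_1*)/p_2.
Plugging in: q_1* = (6·7/27.85)² = 2.2743.

q_1* = 2.2743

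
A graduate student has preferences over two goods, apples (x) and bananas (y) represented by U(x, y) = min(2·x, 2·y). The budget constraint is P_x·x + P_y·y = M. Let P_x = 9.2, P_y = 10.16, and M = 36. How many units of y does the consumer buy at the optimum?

Leontief preferences: the optimum is at the kink where x/2 = y/2, i.e. y = x.
Budget: P_x·x + P_y·x = M, so (2·P_x + 2·P_y)·x = 2·M.
Demand: x*(P_x,P_y,M) = 2·M/(2·P_x + 2·P_y), y* = 2·M/(2·P_x + 2·P_y).
Here 2·9.2 + 2·10.16 = 38.72, giving y* = 1.8595.

y* = 1.8595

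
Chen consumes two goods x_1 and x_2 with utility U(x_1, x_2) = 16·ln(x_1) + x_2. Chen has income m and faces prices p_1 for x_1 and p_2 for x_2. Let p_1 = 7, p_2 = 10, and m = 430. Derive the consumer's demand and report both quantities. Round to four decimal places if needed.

Set MRS = p_1/p_2: (16/x_1)/1 = p_1/p_2.
So x_1*(p_1,p_2) = 16·p_2/p_1, independent of income; and x_2* = (m − 16·p_2)/p_2.
At the given prices: x_1* = 16·10/7 = 22.8571, and x_2* = 27.

x_1* = 22.8571, x_2* = 27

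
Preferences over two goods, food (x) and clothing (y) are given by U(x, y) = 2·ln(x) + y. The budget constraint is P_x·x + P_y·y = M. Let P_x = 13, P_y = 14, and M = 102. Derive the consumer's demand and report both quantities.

Set MRS = P_x/P_y: (2/x)/1 = P_x/P_y.
So x*(P_x,P_y) = 2·P_y/P_x, independent of income; and y* = (M − 2·P_y)/P_y.
At the given prices: x* = 2·14/13 = 2.1538, and y* = 5.2857.

x* = 2.1538, y* = 5.2857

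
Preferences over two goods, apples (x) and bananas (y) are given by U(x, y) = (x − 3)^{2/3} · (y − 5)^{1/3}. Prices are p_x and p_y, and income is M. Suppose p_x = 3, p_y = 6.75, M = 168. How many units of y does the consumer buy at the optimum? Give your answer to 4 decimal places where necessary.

y* = 11.1852

Let x' = x−3, y' = y−5. MRS = 2·y'/x' = p_x/p_y.
Substituting into the budget: x* = 3 + 2/3·(M − 3·p_x − 5·p_y)/p_x, and y* = 5 + 1/3·(…)/p_y.
Discretionary income = 168 − 3·3 − 5·6.75 = 125.25; y* = 5 + 1/3·125.25/6.75 = 11.1852.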